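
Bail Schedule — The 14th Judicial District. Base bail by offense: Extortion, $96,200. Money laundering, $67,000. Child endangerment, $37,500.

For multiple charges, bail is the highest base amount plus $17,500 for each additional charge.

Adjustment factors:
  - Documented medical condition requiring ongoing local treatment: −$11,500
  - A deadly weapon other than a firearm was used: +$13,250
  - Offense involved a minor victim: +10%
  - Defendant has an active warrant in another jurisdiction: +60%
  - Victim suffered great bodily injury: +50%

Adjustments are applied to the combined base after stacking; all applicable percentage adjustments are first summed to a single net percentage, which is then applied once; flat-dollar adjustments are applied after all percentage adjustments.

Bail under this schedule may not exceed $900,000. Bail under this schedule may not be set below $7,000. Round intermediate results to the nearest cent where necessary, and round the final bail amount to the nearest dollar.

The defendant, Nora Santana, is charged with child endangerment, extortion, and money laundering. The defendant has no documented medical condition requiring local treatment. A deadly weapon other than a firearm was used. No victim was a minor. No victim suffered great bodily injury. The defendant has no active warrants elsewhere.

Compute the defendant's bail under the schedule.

Base amounts from the schedule: child endangerment $37,500; extortion $96,200; money laundering $67,000.
Stacking rule: highest base plus $17,500 per additional charge. Highest is extortion at $96,200; 2 additional charges → +$35,000. Combined base = $131,200.
A deadly weapon other than a firearm was used (+$13,250 flat): $131,200 + $13,250 = $144,450.
$144,450 is within the $900,000 maximum.
$144,450 is at or above the $7,000 minimum.

$144,450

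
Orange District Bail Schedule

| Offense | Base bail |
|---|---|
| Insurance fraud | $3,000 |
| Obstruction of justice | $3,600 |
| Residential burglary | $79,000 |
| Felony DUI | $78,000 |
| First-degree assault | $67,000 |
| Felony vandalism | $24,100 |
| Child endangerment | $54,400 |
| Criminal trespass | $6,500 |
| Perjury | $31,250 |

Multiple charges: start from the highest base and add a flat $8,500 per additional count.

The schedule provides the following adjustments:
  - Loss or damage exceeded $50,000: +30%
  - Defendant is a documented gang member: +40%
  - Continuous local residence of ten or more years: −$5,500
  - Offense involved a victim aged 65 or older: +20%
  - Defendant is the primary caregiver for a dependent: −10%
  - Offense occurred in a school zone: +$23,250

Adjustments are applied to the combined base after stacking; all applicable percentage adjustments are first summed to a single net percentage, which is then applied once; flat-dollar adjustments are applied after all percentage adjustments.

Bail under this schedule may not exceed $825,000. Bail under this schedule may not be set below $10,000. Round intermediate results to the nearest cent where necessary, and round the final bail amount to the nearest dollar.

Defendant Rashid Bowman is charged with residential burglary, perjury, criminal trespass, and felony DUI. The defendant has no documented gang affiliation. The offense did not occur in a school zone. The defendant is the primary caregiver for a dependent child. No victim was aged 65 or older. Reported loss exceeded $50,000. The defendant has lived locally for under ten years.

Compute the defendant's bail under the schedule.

$125,400

Base amounts from the schedule: residential burglary $79,000; perjury $31,250; criminal trespass $6,500; felony DUI $78,000.
Stacking rule: highest base plus $8,500 per additional charge. Highest is residential burglary at $79,000; 3 additional charges → +$25,500. Combined base = $104,500.
Net percentage adjustment: +30% −10% = +20%. $104,500 × 1.2 = $125,400.
$125,400 is within the $825,000 maximum.
$125,400 is at or above the $10,000 minimum.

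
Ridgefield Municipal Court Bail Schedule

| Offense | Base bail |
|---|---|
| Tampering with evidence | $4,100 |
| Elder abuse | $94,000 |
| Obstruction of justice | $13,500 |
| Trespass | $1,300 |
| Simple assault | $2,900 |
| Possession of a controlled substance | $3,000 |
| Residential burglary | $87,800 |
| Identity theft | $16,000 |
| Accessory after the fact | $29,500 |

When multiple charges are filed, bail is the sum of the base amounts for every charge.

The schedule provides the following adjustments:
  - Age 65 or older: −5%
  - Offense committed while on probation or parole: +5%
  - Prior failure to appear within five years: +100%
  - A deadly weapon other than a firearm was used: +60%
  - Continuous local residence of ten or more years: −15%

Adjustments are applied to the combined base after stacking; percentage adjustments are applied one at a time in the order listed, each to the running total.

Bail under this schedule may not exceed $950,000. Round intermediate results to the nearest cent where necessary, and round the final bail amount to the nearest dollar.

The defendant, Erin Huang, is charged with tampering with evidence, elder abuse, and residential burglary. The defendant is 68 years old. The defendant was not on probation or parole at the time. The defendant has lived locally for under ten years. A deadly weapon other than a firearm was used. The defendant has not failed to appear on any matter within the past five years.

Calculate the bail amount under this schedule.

$282,568

Base amounts from the schedule: tampering with evidence $4,100; elder abuse $94,000; residential burglary $87,800.
Stacking rule: sum of all bases. $4,100 + $94,000 + $87,800 = $185,900.
Age 65 or older (−5%): $185,900 × 0.95 = $176,605.
A deadly weapon other than a firearm was used (+60%): $176,605 × 1.6 = $282,568.
$282,568 is within the $950,000 maximum.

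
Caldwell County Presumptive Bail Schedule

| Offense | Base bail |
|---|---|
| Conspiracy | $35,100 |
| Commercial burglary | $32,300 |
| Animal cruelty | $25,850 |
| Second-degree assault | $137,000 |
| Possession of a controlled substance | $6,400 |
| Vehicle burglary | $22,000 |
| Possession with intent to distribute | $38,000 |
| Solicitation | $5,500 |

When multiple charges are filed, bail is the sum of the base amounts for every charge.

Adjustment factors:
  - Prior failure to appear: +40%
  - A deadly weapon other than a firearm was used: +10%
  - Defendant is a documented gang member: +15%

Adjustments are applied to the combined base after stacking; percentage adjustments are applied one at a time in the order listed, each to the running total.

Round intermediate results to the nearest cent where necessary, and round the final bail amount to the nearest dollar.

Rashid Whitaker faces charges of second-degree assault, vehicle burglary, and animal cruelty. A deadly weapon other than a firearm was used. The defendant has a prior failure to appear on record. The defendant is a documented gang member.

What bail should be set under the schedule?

Base amounts from the schedule: second-degree assault $137,000; vehicle burglary $22,000; animal cruelty $25,850.
Stacking rule: sum of all bases. $137,000 + $22,000 + $25,850 = $184,850.
Prior failure to appear (+40%): $184,850 × 1.4 = $258,790.
A deadly weapon other than a firearm was used (+10%): $258,790 × 1.1 = $284,669.
Defendant is a documented gang member (+15%): $284,669 × 1.15 = $327,369.35.
Rounded to the nearest dollar: $327,369.

$327,369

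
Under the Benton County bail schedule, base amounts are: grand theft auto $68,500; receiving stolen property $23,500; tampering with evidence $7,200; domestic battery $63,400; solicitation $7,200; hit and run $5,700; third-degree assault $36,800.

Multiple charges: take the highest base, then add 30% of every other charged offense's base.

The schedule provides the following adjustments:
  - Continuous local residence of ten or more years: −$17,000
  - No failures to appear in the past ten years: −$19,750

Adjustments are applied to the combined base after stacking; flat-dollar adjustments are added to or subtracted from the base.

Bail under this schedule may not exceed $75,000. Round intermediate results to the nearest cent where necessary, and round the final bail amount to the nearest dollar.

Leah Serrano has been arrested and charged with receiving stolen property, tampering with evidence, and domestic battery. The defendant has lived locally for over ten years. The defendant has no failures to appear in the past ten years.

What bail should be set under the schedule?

$35,860

Base amounts from the schedule: receiving stolen property $23,500; tampering with evidence $7,200; domestic battery $63,400.
Stacking rule: highest base plus 30% of each additional charge. Highest is domestic battery at $63,400. Additional: $23,500 × 30% = $7,050; $7,200 × 30% = $2,160. Combined base = $63,400 + $9,210 = $72,610.
Continuous local residence of ten or more years (−$17,000 flat): $72,610 − $17,000 = $55,610.
No failures to appear in the past ten years (−$19,750 flat): $55,610 − $19,750 = $35,860.
$35,860 is within the $75,000 maximum.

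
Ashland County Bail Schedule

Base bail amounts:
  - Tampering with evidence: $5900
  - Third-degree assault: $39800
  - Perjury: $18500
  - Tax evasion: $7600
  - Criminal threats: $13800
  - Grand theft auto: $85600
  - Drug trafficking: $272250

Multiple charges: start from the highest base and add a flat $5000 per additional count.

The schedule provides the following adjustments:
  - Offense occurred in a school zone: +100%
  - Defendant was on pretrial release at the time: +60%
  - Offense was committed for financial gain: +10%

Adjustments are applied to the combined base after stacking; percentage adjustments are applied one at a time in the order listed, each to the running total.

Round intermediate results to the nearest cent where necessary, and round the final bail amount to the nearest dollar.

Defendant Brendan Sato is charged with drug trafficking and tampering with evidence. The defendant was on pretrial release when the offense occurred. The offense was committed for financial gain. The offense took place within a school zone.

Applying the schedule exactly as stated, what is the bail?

Base amounts from the schedule: drug trafficking $272250; tampering with evidence $5900.
Stacking rule: highest base plus $5000 per additional charge. Highest is drug trafficking at $272250; 1 additional charge → +$5000. Combined base = $277250.
Offense occurred in a school zone (+100%): $277250 × 2 = $554500.
Defendant was on pretrial release at the time (+60%): $554500 × 1.6 = $887200.
Offense was committed for financial gain (+10%): $887200 × 1.1 = $975920.

$975920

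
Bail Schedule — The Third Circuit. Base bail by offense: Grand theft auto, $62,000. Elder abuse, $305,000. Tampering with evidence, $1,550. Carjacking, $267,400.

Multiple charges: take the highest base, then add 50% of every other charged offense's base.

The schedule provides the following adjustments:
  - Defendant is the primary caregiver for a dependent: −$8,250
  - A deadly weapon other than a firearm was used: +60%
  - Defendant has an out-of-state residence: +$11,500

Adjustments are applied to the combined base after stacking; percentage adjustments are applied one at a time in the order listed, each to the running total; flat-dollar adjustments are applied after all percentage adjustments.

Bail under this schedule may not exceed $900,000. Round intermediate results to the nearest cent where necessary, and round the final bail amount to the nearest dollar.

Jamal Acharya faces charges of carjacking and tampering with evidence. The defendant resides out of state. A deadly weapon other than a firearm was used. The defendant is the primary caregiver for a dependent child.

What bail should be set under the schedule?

$432,330

Base amounts from the schedule: carjacking $267,400; tampering with evidence $1,550.
Stacking rule: highest base plus 50% of each additional charge. Highest is carjacking at $267,400. Additional: $1,550 × 50% = $775. Combined base = $267,400 + $775 = $268,175.
A deadly weapon other than a firearm was used (+60%): $268,175 × 1.6 = $429,080.
Defendant is the primary caregiver for a dependent (−$8,250 flat): $429,080 − $8,250 = $420,830.
Defendant has an out-of-state residence (+$11,500 flat): $420,830 + $11,500 = $432,330.
$432,330 is within the $900,000 maximum.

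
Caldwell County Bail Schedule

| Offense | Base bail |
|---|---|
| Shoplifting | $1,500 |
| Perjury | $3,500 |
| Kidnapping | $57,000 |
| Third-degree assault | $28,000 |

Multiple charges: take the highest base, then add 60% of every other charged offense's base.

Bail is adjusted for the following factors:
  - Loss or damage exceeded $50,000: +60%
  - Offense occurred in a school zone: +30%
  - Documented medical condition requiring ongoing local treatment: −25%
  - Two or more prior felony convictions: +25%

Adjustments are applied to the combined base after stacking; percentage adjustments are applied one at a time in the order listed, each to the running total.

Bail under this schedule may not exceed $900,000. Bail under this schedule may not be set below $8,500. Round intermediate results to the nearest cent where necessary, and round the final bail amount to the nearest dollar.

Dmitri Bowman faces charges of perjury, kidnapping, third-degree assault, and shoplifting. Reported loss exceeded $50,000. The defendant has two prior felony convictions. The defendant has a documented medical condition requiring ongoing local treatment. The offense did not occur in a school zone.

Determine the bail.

$115,200

Base amounts from the schedule: perjury $3,500; kidnapping $57,000; third-degree assault $28,000; shoplifting $1,500.
Stacking rule: highest base plus 60% of each additional charge. Highest is kidnapping at $57,000. Additional: $3,500 × 60% = $2,100; $28,000 × 60% = $16,800; $1,500 × 60% = $900. Combined base = $57,000 + $19,800 = $76,800.
Loss or damage exceeded $50,000 (+60%): $76,800 × 1.6 = $122,880.
Documented medical condition requiring ongoing local treatment (−25%): $122,880 × 0.75 = $92,160.
Two or more prior felony convictions (+25%): $92,160 × 1.25 = $115,200.
$115,200 is within the $900,000 maximum.
$115,200 is at or above the $8,500 minimum.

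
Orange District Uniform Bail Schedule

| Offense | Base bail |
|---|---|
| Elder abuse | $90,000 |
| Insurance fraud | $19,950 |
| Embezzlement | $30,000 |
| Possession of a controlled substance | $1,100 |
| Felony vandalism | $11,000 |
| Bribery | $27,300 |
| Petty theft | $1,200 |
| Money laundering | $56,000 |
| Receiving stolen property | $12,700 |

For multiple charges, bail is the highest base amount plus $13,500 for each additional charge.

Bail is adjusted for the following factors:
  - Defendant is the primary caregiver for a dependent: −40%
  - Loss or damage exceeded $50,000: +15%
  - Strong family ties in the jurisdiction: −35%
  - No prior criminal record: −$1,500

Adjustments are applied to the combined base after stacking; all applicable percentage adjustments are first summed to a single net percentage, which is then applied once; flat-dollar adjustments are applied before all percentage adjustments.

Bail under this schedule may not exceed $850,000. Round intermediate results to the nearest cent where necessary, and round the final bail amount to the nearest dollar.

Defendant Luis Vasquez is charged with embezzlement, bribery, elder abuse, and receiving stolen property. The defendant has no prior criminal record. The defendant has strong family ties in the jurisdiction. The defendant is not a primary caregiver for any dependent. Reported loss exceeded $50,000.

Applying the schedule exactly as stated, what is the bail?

Base amounts from the schedule: embezzlement $30,000; bribery $27,300; elder abuse $90,000; receiving stolen property $12,700.
Stacking rule: highest base plus $13,500 per additional charge. Highest is elder abuse at $90,000; 3 additional charges → +$40,500. Combined base = $130,500.
No prior criminal record (−$1,500 flat): $130,500 − $1,500 = $129,000.
Net percentage adjustment: +15% −35% = −20%. $129,000 × 0.8 = $103,200.
$103,200 is within the $850,000 maximum.

$103,200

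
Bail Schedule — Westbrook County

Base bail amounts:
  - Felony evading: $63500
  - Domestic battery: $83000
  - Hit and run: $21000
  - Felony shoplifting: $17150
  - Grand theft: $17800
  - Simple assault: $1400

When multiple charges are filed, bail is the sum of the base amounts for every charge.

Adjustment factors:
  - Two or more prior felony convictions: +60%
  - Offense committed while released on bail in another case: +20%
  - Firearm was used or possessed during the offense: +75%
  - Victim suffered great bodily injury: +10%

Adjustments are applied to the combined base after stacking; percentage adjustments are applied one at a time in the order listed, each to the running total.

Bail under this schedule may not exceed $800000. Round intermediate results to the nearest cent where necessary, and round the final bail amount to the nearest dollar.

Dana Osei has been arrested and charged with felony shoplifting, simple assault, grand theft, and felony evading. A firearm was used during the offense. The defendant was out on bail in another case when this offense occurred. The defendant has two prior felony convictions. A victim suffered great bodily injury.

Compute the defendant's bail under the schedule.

Base amounts from the schedule: felony shoplifting $17150; simple assault $1400; grand theft $17800; felony evading $63500.
Stacking rule: sum of all bases. $17150 + $1400 + $17800 + $63500 = $99850.
Two or more prior felony convictions (+60%): $99850 × 1.6 = $159760.
Offense committed while released on bail in another case (+20%): $159760 × 1.2 = $191712.
Firearm was used or possessed during the offense (+75%): $191712 × 1.75 = $335496.
Victim suffered great bodily injury (+10%): $335496 × 1.1 = $369045.60.
$369045.60 is within the $800000 maximum.
Rounded to the nearest dollar: $369046.

$369046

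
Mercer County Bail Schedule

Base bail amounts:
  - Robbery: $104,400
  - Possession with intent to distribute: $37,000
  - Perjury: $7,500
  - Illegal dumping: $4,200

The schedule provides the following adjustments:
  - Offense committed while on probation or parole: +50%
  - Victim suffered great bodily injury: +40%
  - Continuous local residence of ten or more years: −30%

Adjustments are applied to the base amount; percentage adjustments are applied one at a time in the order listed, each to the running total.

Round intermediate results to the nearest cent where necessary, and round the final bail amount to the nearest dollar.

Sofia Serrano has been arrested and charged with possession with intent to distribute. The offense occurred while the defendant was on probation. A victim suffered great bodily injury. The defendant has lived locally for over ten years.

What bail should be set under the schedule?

$54,390

Base amounts from the schedule: possession with intent to distribute $37,000.
Single charge. Combined base = $37,000.
Offense committed while on probation or parole (+50%): $37,000 × 1.5 = $55,500.
Victim suffered great bodily injury (+40%): $55,500 × 1.4 = $77,700.
Continuous local residence of ten or more years (−30%): $77,700 × 0.7 = $54,390.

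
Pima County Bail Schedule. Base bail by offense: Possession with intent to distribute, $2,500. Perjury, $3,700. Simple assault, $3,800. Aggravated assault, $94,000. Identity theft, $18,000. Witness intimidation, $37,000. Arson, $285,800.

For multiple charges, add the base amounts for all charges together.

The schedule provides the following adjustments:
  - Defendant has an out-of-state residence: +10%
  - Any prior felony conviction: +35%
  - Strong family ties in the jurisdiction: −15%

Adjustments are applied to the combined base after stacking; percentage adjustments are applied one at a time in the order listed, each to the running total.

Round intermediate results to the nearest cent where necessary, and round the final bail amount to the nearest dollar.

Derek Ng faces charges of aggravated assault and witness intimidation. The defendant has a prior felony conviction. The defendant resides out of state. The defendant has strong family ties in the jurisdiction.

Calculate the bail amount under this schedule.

$165,355

Base amounts from the schedule: aggravated assault $94,000; witness intimidation $37,000.
Stacking rule: sum of all bases. $94,000 + $37,000 = $131,000.
Defendant has an out-of-state residence (+10%): $131,000 × 1.1 = $144,100.
Any prior felony conviction (+35%): $144,100 × 1.35 = $194,535.
Strong family ties in the jurisdiction (−15%): $194,535 × 0.85 = $165,354.75.
Rounded to the nearest dollar: $165,355.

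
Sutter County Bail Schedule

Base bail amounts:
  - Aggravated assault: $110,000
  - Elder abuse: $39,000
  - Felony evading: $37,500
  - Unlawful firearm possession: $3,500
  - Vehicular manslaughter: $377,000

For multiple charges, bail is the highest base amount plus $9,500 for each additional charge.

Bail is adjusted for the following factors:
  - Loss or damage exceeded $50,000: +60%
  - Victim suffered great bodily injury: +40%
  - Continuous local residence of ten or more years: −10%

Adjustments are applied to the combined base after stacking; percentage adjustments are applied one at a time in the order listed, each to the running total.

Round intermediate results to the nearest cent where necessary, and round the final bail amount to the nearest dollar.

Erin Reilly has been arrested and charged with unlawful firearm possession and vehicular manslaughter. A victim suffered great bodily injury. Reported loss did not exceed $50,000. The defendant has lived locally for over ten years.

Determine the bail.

Base amounts from the schedule: unlawful firearm possession $3,500; vehicular manslaughter $377,000.
Stacking rule: highest base plus $9,500 per additional charge. Highest is vehicular manslaughter at $377,000; 1 additional charge → +$9,500. Combined base = $386,500.
Victim suffered great bodily injury (+40%): $386,500 × 1.4 = $541,100.
Continuous local residence of ten or more years (−10%): $541,100 × 0.9 = $486,990.

$486,990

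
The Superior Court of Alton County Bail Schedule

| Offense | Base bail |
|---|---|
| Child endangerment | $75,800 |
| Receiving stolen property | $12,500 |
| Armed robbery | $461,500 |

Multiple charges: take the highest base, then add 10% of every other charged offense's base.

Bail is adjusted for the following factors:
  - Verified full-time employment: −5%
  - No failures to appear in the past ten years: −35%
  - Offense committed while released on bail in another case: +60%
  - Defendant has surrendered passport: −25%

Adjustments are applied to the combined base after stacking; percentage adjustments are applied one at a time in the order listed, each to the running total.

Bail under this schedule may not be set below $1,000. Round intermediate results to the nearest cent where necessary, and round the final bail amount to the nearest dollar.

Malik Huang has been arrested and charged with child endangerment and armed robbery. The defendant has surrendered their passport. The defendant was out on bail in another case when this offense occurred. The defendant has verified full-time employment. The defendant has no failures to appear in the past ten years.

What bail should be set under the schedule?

$347,588

Base amounts from the schedule: child endangerment $75,800; armed robbery $461,500.
Stacking rule: highest base plus 10% of each additional charge. Highest is armed robbery at $461,500. Additional: $75,800 × 10% = $7,580. Combined base = $461,500 + $7,580 = $469,080.
Verified full-time employment (−5%): $469,080 × 0.95 = $445,626.
No failures to appear in the past ten years (−35%): $445,626 × 0.65 = $289,656.90.
Offense committed while released on bail in another case (+60%): $289,656.90 × 1.6 = $463,451.04.
Defendant has surrendered passport (−25%): $463,451.04 × 0.75 = $347,588.28.
$347,588.28 is at or above the $1,000 minimum.
Rounded to the nearest dollar: $347,588.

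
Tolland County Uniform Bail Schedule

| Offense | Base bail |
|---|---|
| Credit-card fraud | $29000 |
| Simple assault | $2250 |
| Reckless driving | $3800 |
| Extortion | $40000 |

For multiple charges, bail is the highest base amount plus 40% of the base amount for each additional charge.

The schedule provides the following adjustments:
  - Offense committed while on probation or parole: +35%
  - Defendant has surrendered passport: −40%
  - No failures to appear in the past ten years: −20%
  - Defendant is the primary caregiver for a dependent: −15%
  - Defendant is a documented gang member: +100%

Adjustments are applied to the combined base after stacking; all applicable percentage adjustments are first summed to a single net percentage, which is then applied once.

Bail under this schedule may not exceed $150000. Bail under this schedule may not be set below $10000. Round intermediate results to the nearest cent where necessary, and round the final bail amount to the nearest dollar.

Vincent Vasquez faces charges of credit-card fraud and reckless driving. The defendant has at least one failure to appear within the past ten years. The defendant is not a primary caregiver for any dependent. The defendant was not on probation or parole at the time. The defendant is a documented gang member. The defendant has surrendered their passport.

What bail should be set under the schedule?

Base amounts from the schedule: credit-card fraud $29000; reckless driving $3800.
Stacking rule: highest base plus 40% of each additional charge. Highest is credit-card fraud at $29000. Additional: $3800 × 40% = $1520. Combined base = $29000 + $1520 = $30520.
Net percentage adjustment: −40% +100% = +60%. $30520 × 1.6 = $48832.
$48832 is within the $150000 maximum.
$48832 is at or above the $10000 minimum.

$48832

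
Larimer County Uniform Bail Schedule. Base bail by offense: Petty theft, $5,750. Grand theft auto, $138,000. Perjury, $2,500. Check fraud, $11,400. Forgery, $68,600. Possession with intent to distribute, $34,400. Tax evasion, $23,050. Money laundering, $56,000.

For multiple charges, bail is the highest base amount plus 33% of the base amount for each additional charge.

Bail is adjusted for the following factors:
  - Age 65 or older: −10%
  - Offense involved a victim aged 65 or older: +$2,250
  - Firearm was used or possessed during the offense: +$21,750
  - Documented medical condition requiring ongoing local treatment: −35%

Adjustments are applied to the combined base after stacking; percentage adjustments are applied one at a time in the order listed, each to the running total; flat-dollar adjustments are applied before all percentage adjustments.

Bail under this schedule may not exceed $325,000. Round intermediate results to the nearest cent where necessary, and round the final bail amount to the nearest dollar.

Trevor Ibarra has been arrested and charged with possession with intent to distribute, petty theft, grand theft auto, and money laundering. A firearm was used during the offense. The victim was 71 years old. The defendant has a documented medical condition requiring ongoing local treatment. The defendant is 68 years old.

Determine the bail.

$113,332

Base amounts from the schedule: possession with intent to distribute $34,400; petty theft $5,750; grand theft auto $138,000; money laundering $56,000.
Stacking rule: highest base plus 33% of each additional charge. Highest is grand theft auto at $138,000. Additional: $34,400 × 33% = $11,352; $5,750 × 33% = $1,897.50; $56,000 × 33% = $18,480. Combined base = $138,000 + $31,729.50 = $169,729.50.
Offense involved a victim aged 65 or older (+$2,250 flat): $169,729.50 + $2,250 = $171,979.50.
Firearm was used or possessed during the offense (+$21,750 flat): $171,979.50 + $21,750 = $193,729.50.
Age 65 or older (−10%): $193,729.50 × 0.9 = $174,356.55.
Documented medical condition requiring ongoing local treatment (−35%): $174,356.55 × 0.65 = $113,331.76.
$113,331.76 is within the $325,000 maximum.
Rounded to the nearest dollar: $113,332.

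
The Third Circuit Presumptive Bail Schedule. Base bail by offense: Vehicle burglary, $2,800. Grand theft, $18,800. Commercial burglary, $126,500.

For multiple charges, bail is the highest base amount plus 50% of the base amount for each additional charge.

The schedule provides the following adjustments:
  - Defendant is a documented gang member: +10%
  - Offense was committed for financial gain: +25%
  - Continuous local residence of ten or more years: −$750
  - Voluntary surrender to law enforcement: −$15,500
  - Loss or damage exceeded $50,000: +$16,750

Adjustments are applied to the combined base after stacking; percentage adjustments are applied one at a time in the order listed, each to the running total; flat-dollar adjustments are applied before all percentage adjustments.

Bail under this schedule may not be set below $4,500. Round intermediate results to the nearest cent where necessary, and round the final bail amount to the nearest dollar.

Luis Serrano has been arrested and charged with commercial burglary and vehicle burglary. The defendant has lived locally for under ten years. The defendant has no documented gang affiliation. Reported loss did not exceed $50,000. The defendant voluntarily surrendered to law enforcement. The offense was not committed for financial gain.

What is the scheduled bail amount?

$112,400

Base amounts from the schedule: commercial burglary $126,500; vehicle burglary $2,800.
Stacking rule: highest base plus 50% of each additional charge. Highest is commercial burglary at $126,500. Additional: $2,800 × 50% = $1,400. Combined base = $126,500 + $1,400 = $127,900.
Voluntary surrender to law enforcement (−$15,500 flat): $127,900 − $15,500 = $112,400.
$112,400 is at or above the $4,500 minimum.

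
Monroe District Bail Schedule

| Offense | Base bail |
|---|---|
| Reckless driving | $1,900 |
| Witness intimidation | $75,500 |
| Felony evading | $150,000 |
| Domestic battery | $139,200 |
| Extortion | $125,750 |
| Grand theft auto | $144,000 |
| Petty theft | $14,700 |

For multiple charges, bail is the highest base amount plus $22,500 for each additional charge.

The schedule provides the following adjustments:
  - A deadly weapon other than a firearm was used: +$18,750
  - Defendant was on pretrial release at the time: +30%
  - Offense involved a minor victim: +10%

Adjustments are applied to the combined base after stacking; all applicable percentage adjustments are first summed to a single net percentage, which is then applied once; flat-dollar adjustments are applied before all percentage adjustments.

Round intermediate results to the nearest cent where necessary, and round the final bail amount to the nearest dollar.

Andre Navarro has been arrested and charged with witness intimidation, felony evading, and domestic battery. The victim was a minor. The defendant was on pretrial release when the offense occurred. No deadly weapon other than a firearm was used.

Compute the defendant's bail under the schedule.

$273,000

Base amounts from the schedule: witness intimidation $75,500; felony evading $150,000; domestic battery $139,200.
Stacking rule: highest base plus $22,500 per additional charge. Highest is felony evading at $150,000; 2 additional charges → +$45,000. Combined base = $195,000.
Net percentage adjustment: +30% +10% = +40%. $195,000 × 1.4 = $273,000.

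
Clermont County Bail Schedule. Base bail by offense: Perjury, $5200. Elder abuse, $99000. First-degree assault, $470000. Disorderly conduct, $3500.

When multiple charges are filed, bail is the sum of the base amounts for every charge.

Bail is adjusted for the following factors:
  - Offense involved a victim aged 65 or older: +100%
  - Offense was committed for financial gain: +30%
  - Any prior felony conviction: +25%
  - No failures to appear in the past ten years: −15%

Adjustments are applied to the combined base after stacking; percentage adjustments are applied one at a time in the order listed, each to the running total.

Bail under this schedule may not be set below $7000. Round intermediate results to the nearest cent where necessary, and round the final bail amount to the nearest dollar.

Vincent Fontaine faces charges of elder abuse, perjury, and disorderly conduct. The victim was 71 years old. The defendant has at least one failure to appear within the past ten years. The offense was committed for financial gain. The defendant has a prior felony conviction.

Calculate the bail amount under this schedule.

$350025

Base amounts from the schedule: elder abuse $99000; perjury $5200; disorderly conduct $3500.
Stacking rule: sum of all bases. $99000 + $5200 + $3500 = $107700.
Offense involved a victim aged 65 or older (+100%): $107700 × 2 = $215400.
Offense was committed for financial gain (+30%): $215400 × 1.3 = $280020.
Any prior felony conviction (+25%): $280020 × 1.25 = $350025.
$350025 is at or above the $7000 minimum.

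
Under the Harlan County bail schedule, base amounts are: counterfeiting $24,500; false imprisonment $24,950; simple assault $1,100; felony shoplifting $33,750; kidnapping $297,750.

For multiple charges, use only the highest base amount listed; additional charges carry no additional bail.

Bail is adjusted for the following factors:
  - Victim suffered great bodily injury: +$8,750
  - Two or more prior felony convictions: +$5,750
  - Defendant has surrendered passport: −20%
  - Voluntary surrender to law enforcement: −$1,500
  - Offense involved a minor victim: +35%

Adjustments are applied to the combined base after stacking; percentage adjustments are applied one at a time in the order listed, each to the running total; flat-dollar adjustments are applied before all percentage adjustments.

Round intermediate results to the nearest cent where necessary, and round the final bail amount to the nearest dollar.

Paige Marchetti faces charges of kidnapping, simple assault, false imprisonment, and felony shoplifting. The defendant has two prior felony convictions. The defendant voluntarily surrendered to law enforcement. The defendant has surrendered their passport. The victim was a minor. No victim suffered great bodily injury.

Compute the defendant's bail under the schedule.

Base amounts from the schedule: kidnapping $297,750; simple assault $1,100; false imprisonment $24,950; felony shoplifting $33,750.
Stacking rule: use the highest base only. Highest is kidnapping at $297,750. Combined base = $297,750.
Two or more prior felony convictions (+$5,750 flat): $297,750 + $5,750 = $303,500.
Voluntary surrender to law enforcement (−$1,500 flat): $303,500 − $1,500 = $302,000.
Defendant has surrendered passport (−20%): $302,000 × 0.8 = $241,600.
Offense involved a minor victim (+35%): $241,600 × 1.35 = $326,160.

$326,160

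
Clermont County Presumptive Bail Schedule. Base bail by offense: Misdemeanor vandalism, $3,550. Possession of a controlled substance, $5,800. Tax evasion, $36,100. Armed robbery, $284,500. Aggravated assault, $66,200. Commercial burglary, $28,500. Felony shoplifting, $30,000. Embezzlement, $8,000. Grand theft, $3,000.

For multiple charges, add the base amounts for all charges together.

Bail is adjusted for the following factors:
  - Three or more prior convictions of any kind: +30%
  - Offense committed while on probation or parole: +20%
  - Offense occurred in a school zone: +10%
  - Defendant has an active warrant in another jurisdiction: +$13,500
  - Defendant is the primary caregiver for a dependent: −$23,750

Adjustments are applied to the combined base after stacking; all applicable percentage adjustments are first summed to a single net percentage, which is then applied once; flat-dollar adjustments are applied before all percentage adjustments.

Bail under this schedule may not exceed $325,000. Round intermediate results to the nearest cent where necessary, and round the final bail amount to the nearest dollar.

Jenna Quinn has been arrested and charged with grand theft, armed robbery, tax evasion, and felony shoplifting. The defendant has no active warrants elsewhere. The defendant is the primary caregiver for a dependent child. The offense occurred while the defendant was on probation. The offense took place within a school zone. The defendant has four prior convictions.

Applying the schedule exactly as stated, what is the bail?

$325,000

Base amounts from the schedule: grand theft $3,000; armed robbery $284,500; tax evasion $36,100; felony shoplifting $30,000.
Stacking rule: sum of all bases. $3,000 + $284,500 + $36,100 + $30,000 = $353,600.
Defendant is the primary caregiver for a dependent (−$23,750 flat): $353,600 − $23,750 = $329,850.
Net percentage adjustment: +30% +20% +10% = +60%. $329,850 × 1.6 = $527,760.
Result $527,760 exceeds the maximum of $325,000; bail is capped at $325,000.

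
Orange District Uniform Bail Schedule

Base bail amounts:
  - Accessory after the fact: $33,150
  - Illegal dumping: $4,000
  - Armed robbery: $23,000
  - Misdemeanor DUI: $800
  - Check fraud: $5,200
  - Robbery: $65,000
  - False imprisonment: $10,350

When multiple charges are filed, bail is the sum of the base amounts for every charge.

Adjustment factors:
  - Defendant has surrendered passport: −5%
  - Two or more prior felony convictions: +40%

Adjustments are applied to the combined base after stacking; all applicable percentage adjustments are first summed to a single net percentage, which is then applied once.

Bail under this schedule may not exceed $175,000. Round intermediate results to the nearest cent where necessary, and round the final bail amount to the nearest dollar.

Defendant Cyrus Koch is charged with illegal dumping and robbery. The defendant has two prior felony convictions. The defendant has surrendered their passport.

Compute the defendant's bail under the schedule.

$93,150

Base amounts from the schedule: illegal dumping $4,000; robbery $65,000.
Stacking rule: sum of all bases. $4,000 + $65,000 = $69,000.
Net percentage adjustment: −5% +40% = +35%. $69,000 × 1.35 = $93,150.
$93,150 is within the $175,000 maximum.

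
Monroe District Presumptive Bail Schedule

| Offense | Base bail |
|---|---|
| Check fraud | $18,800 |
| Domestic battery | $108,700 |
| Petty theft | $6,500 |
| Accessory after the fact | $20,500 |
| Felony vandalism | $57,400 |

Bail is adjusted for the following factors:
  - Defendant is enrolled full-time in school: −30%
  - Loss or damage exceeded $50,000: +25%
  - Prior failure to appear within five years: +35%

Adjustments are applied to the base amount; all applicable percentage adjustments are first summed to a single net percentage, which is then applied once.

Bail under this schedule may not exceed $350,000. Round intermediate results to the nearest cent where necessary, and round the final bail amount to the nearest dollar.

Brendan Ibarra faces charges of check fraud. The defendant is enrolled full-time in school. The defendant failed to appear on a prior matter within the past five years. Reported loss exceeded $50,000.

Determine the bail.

$24,440

Base amounts from the schedule: check fraud $18,800.
Single charge. Combined base = $18,800.
Net percentage adjustment: −30% +25% +35% = +30%. $18,800 × 1.3 = $24,440.
$24,440 is within the $350,000 maximum.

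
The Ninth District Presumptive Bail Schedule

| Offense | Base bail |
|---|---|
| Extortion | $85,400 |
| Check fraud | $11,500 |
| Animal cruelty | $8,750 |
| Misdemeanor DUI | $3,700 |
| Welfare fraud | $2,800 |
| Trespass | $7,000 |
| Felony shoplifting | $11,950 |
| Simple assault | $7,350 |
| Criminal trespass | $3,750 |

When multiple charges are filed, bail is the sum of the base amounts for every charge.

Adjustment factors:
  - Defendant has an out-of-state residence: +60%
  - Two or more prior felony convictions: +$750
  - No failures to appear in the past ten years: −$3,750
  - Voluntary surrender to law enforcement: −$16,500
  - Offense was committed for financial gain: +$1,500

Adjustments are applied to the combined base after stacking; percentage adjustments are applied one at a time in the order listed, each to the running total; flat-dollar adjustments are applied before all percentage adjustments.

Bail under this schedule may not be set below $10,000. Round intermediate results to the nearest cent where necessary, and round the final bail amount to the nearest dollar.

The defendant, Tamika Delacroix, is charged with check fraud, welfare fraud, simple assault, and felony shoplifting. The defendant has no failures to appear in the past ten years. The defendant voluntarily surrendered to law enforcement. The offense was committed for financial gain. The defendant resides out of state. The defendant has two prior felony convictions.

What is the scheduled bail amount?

$24,960

Base amounts from the schedule: check fraud $11,500; welfare fraud $2,800; simple assault $7,350; felony shoplifting $11,950.
Stacking rule: sum of all bases. $11,500 + $2,800 + $7,350 + $11,950 = $33,600.
Two or more prior felony convictions (+$750 flat): $33,600 + $750 = $34,350.
No failures to appear in the past ten years (−$3,750 flat): $34,350 − $3,750 = $30,600.
Voluntary surrender to law enforcement (−$16,500 flat): $30,600 − $16,500 = $14,100.
Offense was committed for financial gain (+$1,500 flat): $14,100 + $1,500 = $15,600.
Defendant has an out-of-state residence (+60%): $15,600 × 1.6 = $24,960.
$24,960 is at or above the $10,000 minimum.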